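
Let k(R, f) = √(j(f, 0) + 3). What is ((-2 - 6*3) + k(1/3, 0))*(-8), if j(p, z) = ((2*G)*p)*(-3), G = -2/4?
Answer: 160 - 8*√3 ≈ 146.14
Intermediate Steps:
G = -½ (G = -2*¼ = -½ ≈ -0.50000)
j(p, z) = 3*p (j(p, z) = ((2*(-½))*p)*(-3) = -p*(-3) = 3*p)
k(R, f) = √(3 + 3*f) (k(R, f) = √(3*f + 3) = √(3 + 3*f))
((-2 - 6*3) + k(1/3, 0))*(-8) = ((-2 - 6*3) + √(3 + 3*0))*(-8) = ((-2 - 18) + √(3 + 0))*(-8) = (-20 + √3)*(-8) = 160 - 8*√3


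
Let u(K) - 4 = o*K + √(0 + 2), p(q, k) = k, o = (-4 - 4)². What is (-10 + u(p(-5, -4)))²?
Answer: (262 - √2)² ≈ 67905.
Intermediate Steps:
o = 64 (o = (-8)² = 64)
u(K) = 4 + √2 + 64*K (u(K) = 4 + (64*K + √(0 + 2)) = 4 + (64*K + √2) = 4 + (√2 + 64*K) = 4 + √2 + 64*K)
(-10 + u(p(-5, -4)))² = (-10 + (4 + √2 + 64*(-4)))² = (-10 + (4 + √2 - 256))² = (-10 + (-252 + √2))² = (-262 + √2)²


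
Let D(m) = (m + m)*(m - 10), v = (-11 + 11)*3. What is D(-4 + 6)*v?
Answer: 0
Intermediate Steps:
v = 0 (v = 0*3 = 0)
D(m) = 2*m*(-10 + m) (D(m) = (2*m)*(-10 + m) = 2*m*(-10 + m))
D(-4 + 6)*v = (2*(-4 + 6)*(-10 + (-4 + 6)))*0 = (2*2*(-10 + 2))*0 = (2*2*(-8))*0 = -32*0 = 0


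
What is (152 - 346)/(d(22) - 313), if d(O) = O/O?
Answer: 97/156 ≈ 0.62179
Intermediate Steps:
d(O) = 1
(152 - 346)/(d(22) - 313) = (152 - 346)/(1 - 313) = -194/(-312) = -194*(-1/312) = 97/156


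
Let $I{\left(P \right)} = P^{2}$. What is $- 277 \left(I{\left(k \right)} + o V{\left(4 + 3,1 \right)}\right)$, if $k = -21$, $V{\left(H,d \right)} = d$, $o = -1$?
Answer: $-121880$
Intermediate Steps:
$- 277 \left(I{\left(k \right)} + o V{\left(4 + 3,1 \right)}\right) = - 277 \left(\left(-21\right)^{2} - 1\right) = - 277 \left(441 - 1\right) = \left(-277\right) 440 = -121880$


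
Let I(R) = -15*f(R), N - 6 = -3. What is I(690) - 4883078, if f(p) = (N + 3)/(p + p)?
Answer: -224621591/46 ≈ -4.8831e+6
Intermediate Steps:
N = 3 (N = 6 - 3 = 3)
f(p) = 3/p (f(p) = (3 + 3)/(p + p) = 6/((2*p)) = 6*(1/(2*p)) = 3/p)
I(R) = -45/R
I(690) - 4883078 = -45/690 - 4883078 = -45*1/690 - 4883078 = -3/46 - 4883078 = -224621591/46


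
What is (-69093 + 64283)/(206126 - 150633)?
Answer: -4810/55493 ≈ -0.086678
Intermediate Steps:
(-69093 + 64283)/(206126 - 150633) = -4810/55493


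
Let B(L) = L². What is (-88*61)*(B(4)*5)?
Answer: -429440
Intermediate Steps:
(-88*61)*(B(4)*5) = (-88*61)*(4²*5) = -85888*5 = -5368*80 = -429440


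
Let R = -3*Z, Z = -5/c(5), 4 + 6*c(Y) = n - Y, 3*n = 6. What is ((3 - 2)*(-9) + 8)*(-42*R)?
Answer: -540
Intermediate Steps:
n = 2 (n = (⅓)*6 = 2)
c(Y) = -⅓ - Y/6 (c(Y) = -⅔ + (2 - Y)/6 = -⅔ + (⅓ - Y/6) = -⅓ - Y/6)
Z = 30/7 (Z = -5/(-⅓ - ⅙*5) = -5/(-⅓ - ⅚) = -5/(-7/6) = -5*(-6/7) = 30/7 ≈ 4.2857)
R = -90/7 (R = -3*30/7 = -90/7 ≈ -12.857)
((3 - 2)*(-9) + 8)*(-42*R) = ((3 - 2)*(-9) + 8)*(-42*(-90/7)) = (1*(-9) + 8)*540 = (-9 + 8)*540 = -1*540 = -540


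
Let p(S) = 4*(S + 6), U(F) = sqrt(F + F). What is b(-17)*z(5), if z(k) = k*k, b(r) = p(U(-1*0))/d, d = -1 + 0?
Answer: -600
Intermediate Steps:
U(F) = sqrt(2)*sqrt(F) (U(F) = sqrt(2*F) = sqrt(2)*sqrt(F))
p(S) = 24 + 4*S (p(S) = 4*(6 + S) = 24 + 4*S)
d = -1
b(r) = -24 (b(r) = (24 + 4*(sqrt(2)*sqrt(-1*0)))/(-1) = (24 + 4*(sqrt(2)*sqrt(0)))*(-1) = (24 + 4*(sqrt(2)*0))*(-1) = (24 + 4*0)*(-1) = (24 + 0)*(-1) = 24*(-1) = -24)
z(k) = k**2
b(-17)*z(5) = -24*5**2 = -24*25 = -600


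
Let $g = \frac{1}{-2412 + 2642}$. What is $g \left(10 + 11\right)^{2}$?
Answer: $\frac{441}{230} \approx 1.9174$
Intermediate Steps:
$g = \frac{1}{230} \approx 0.0043478$
$g \left(10 + 11\right)^{2} = \frac{\left(10 + 11\right)^{2}}{230} = \frac{21^{2}}{230} = \frac{1}{230} \cdot 441 = \frac{441}{230}$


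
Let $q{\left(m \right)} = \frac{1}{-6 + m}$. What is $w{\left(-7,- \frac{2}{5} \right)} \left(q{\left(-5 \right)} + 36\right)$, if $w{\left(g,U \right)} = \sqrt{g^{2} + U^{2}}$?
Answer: $\frac{79 \sqrt{1229}}{11} \approx 251.77$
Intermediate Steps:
$w{\left(g,U \right)} = \sqrt{U^{2} + g^{2}}$
$w{\left(-7,- \frac{2}{5} \right)} \left(q{\left(-5 \right)} + 36\right) = \sqrt{\left(- \frac{2}{5}\right)^{2} + \left(-7\right)^{2}} \left(\frac{1}{-6 - 5} + 36\right) = \sqrt{\left(\left(-2\right) \frac{1}{5}\right)^{2} + 49} \left(\frac{1}{-11} + 36\right) = \sqrt{\left(- \frac{2}{5}\right)^{2} + 49} \left(- \frac{1}{11} + 36\right) = \sqrt{\frac{4}{25} + 49} \cdot \frac{395}{11} = \sqrt{\frac{1229}{25}} \cdot \frac{395}{11} = \frac{\sqrt{1229}}{5} \cdot \frac{395}{11} = \frac{79 \sqrt{1229}}{11}$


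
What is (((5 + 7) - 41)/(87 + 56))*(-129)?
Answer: 3741/143 ≈ 26.161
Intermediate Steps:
(((5 + 7) - 41)/(87 + 56))*(-129) = ((12 - 41)/143)*(-129) = -29*1/143*(-129) = -29/143*(-129) = 3741/143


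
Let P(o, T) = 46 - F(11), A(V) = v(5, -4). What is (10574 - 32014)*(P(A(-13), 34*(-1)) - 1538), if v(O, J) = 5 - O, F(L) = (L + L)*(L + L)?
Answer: 42365440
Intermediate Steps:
F(L) = 4*L² (F(L) = (2*L)*(2*L) = 4*L²)
A(V) = 0 (A(V) = 5 - 1*5 = 5 - 5 = 0)
P(o, T) = -438 (P(o, T) = 46 - 4*11² = 46 - 4*121 = 46 - 1*484 = 46 - 484 = -438)
(10574 - 32014)*(P(A(-13), 34*(-1)) - 1538) = (10574 - 32014)*(-438 - 1538) = -21440*(-1976) = 42365440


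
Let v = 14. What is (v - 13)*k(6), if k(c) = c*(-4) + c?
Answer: -18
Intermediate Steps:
k(c) = -3*c (k(c) = -4*c + c = -3*c)
(v - 13)*k(6) = (14 - 13)*(-3*6) = 1*(-18) = -18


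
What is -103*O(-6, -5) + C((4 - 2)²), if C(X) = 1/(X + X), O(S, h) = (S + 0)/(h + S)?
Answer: -4933/88 ≈ -56.057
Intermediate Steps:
O(S, h) = S/(S + h)
C(X) = 1/(2*X)
-103*O(-6, -5) + C((4 - 2)²) = -(-618)/(-6 - 5) + 1/(2*((4 - 2)²)) = -(-618)/(-11) + 1/(2*(2²)) = -(-618)*(-1)/11 + (½)/4 = -103*6/11 + (½)*(¼) = -618/11 + ⅛ = -4933/88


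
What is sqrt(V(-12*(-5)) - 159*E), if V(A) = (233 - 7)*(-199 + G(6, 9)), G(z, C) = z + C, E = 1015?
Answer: 13*I*sqrt(1201) ≈ 450.52*I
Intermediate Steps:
G(z, C) = C + z
V(A) = -41584 (V(A) = (233 - 7)*(-199 + (9 + 6)) = 226*(-199 + 15) = 226*(-184) = -41584)
sqrt(V(-12*(-5)) - 159*E) = sqrt(-41584 - 159*1015) = sqrt(-41584 - 161385) = sqrt(-202969) = 13*I*sqrt(1201)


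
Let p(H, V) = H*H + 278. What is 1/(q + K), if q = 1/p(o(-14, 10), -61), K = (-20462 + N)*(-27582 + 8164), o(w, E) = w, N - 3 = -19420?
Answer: 474/367051580029 ≈ 1.2914e-9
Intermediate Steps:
N = -19417 (N = 3 - 19420 = -19417)
p(H, V) = 278 + H² (p(H, V) = H² + 278 = 278 + H²)
K = 774370422 (K = (-20462 - 19417)*(-27582 + 8164) = -39879*(-19418) = 774370422)
q = 1/474 (q = 1/(278 + (-14)²) = 1/(278 + 196) = 1/474 ≈ 0.0021097)
1/(q + K) = 1/(1/474 + 774370422) = 1/(367051580029/474) = 474/367051580029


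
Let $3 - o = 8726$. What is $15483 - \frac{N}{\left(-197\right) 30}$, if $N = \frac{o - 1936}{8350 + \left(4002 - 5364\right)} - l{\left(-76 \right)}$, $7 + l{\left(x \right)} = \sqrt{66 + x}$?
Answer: $\frac{639433693897}{41299080} - \frac{i \sqrt{10}}{5910} \approx 15483.0 - 0.00053507 i$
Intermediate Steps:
$o = -8723$ ($o = 3 - 8726 = -8723$)
$l{\left(x \right)} = -7 + \sqrt{66 + x}$
$N = \frac{38257}{6988} - i \sqrt{10}$ ($N = \frac{-8723 - 1936}{8350 + \left(4002 - 5364\right)} - \left(-7 + \sqrt{66 - 76}\right) = - \frac{10659}{8350 - 1362} - \left(-7 + \sqrt{-10}\right) = - \frac{10659}{6988} - \left(-7 + i \sqrt{10}\right) = \left(-10659\right) \frac{1}{6988} + \left(7 - i \sqrt{10}\right) = - \frac{10659}{6988} + \left(7 - i \sqrt{10}\right) = \frac{38257}{6988} - i \sqrt{10} \approx 5.4747 - 3.1623 i$)
$15483 - \frac{N}{\left(-197\right) 30} = 15483 - \frac{\frac{38257}{6988} - i \sqrt{10}}{\left(-197\right) 30} = 15483 - \frac{\frac{38257}{6988} - i \sqrt{10}}{-5910} = 15483 - \left(\frac{38257}{6988} - i \sqrt{10}\right) \left(- \frac{1}{5910}\right) = 15483 - \left(- \frac{38257}{41299080} + \frac{i \sqrt{10}}{5910}\right) = 15483 + \left(\frac{38257}{41299080} - \frac{i \sqrt{10}}{5910}\right) = \frac{639433693897}{41299080} - \frac{i \sqrt{10}}{5910}$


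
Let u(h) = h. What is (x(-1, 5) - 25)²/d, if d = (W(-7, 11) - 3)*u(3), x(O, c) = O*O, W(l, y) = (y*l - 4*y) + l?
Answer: -192/131 ≈ -1.4656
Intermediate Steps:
W(l, y) = l - 4*y + l*y (W(l, y) = (l*y - 4*y) + l = (-4*y + l*y) + l = l - 4*y + l*y)
x(O, c) = O²
d = -393 (d = ((-7 - 4*11 - 7*11) - 3)*3 = ((-7 - 44 - 77) - 3)*3 = (-128 - 3)*3 = -131*3 = -393)
(x(-1, 5) - 25)²/d = ((-1)² - 25)²/(-393) = (1 - 25)²*(-1/393) = (-24)²*(-1/393) = 576*(-1/393) = -192/131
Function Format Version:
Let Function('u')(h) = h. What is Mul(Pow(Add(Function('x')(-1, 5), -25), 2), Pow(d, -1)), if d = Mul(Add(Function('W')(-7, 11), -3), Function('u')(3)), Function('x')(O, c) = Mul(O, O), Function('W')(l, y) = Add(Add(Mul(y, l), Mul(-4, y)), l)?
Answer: Rational(-192, 131) ≈ -1.4656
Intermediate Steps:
Function('W')(l, y) = Add(l, Mul(-4, y), Mul(l, y)) (Function('W')(l, y) = Add(Add(Mul(l, y), Mul(-4, y)), l) = Add(Add(Mul(-4, y), Mul(l, y)), l) = Add(l, Mul(-4, y), Mul(l, y)))
Function('x')(O, c) = Pow(O, 2)
d = -393 (d = Mul(Add(Add(-7, Mul(-4, 11), Mul(-7, 11)), -3), 3) = Mul(Add(Add(-7, -44, -77), -3), 3) = Mul(Add(-128, -3), 3) = Mul(-131, 3) = -393)
Mul(Pow(Add(Function('x')(-1, 5), -25), 2), Pow(d, -1)) = Mul(Pow(Add(Pow(-1, 2), -25), 2), Pow(-393, -1)) = Mul(Pow(Add(1, -25), 2), Rational(-1, 393)) = Mul(Pow(-24, 2), Rational(-1, 393)) = Mul(576, Rational(-1, 393)) = Rational(-192, 131)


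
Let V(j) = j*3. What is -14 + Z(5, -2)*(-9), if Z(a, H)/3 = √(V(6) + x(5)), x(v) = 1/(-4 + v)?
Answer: -14 - 27*√19 ≈ -131.69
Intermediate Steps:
V(j) = 3*j
Z(a, H) = 3*√19 (Z(a, H) = 3*√(3*6 + 1/(-4 + 5)) = 3*√(18 + 1/1) = 3*√(18 + 1) = 3*√19)
-14 + Z(5, -2)*(-9) = -14 + (3*√19)*(-9) = -14 - 27*√19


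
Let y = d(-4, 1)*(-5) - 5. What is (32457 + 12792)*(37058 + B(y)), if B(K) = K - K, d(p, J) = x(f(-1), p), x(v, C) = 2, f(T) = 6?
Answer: 1676837442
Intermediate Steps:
d(p, J) = 2
y = -15 (y = 2*(-5) - 5 = -10 - 5 = -15)
B(K) = 0
(32457 + 12792)*(37058 + B(y)) = (32457 + 12792)*(37058 + 0) = 45249*37058 = 1676837442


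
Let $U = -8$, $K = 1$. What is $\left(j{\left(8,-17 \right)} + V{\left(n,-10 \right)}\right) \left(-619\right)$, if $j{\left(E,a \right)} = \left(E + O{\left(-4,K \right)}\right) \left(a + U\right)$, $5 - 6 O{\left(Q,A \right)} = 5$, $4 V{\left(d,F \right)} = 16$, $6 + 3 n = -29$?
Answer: $121324$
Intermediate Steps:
$n = - \frac{35}{3}$ ($n = -2 + \frac{1}{3} \left(-29\right) = -2 - \frac{29}{3} = - \frac{35}{3} \approx -11.667$)
$V{\left(d,F \right)} = 4$ ($V{\left(d,F \right)} = \frac{1}{4} \cdot 16 = 4$)
$O{\left(Q,A \right)} = 0$ ($O{\left(Q,A \right)} = \frac{5}{6} - \frac{5}{6} = 0$)
$j{\left(E,a \right)} = E \left(-8 + a\right)$ ($j{\left(E,a \right)} = \left(E + 0\right) \left(a - 8\right) = E \left(-8 + a\right)$)
$\left(j{\left(8,-17 \right)} + V{\left(n,-10 \right)}\right) \left(-619\right) = \left(8 \left(-8 - 17\right) + 4\right) \left(-619\right) = \left(8 \left(-25\right) + 4\right) \left(-619\right) = \left(-200 + 4\right) \left(-619\right) = \left(-196\right) \left(-619\right) = 121324$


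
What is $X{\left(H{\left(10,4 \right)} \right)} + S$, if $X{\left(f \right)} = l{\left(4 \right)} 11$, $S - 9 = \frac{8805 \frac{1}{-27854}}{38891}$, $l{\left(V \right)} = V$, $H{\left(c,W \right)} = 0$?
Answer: $\frac{57413296637}{1083269914} \approx 53.0$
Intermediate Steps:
$S = \frac{9749420421}{1083269914}$ ($S = 9 + \frac{8805 \frac{1}{-27854}}{38891} = 9 + 8805 \left(- \frac{1}{27854}\right) \frac{1}{38891} = 9 - \frac{8805}{1083269914} = \frac{9749420421}{1083269914} \approx 9.0$)
$X{\left(f \right)} = 44$ ($X{\left(f \right)} = 4 \cdot 11 = 44$)
$X{\left(H{\left(10,4 \right)} \right)} + S = 44 + \frac{9749420421}{1083269914} = \frac{57413296637}{1083269914}$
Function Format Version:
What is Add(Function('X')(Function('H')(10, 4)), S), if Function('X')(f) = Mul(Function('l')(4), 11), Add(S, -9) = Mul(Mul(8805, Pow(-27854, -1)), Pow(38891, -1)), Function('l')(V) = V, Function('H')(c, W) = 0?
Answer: Rational(57413296637, 1083269914) ≈ 53.000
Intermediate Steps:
S = Rational(9749420421, 1083269914) (S = Add(9, Mul(Mul(8805, Pow(-27854, -1)), Pow(38891, -1))) = Add(9, Mul(Mul(8805, Rational(-1, 27854)), Rational(1, 38891))) = Add(9, Mul(Rational(-8805, 27854), Rational(1, 38891))) = Add(9, Rational(-8805, 1083269914)) = Rational(9749420421, 1083269914) ≈ 9.0000)
Function('X')(f) = 44 (Function('X')(f) = Mul(4, 11) = 44)
Add(Function('X')(Function('H')(10, 4)), S) = Add(44, Rational(9749420421, 1083269914)) = Rational(57413296637, 1083269914)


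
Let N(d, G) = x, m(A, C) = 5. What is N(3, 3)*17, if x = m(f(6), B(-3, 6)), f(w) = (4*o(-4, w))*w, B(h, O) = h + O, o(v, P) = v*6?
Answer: 85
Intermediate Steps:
o(v, P) = 6*v
B(h, O) = O + h
f(w) = -96*w (f(w) = (4*(6*(-4)))*w = (4*(-24))*w = -96*w)
x = 5
N(d, G) = 5
N(3, 3)*17 = 5*17 = 85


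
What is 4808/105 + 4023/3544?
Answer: 17461967/372120 ≈ 46.926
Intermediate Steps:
4808/105 + 4023/3544 = 17461967/372120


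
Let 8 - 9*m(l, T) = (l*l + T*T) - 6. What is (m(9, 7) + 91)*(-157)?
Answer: -110371/9 ≈ -12263.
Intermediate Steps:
m(l, T) = 14/9 - T**2/9 - l**2/9 (m(l, T) = 8/9 - ((l*l + T*T) - 6)/9 = 8/9 - ((l**2 + T**2) - 6)/9 = 8/9 - ((T**2 + l**2) - 6)/9 = 8/9 - (-6 + T**2 + l**2)/9 = 8/9 + (2/3 - T**2/9 - l**2/9) = 14/9 - T**2/9 - l**2/9)
(m(9, 7) + 91)*(-157) = ((14/9 - 1/9*7**2 - 1/9*9**2) + 91)*(-157) = ((14/9 - 1/9*49 - 1/9*81) + 91)*(-157) = ((14/9 - 49/9 - 9) + 91)*(-157) = (-116/9 + 91)*(-157) = (703/9)*(-157) = -110371/9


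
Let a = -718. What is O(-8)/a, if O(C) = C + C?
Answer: 8/359 ≈ 0.022284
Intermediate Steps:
O(C) = 2*C
O(-8)/a = (2*(-8))/(-718) = -1/718*(-16) = 8/359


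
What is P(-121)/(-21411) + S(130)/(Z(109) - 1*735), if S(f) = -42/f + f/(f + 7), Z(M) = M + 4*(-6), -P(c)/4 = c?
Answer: -224679731/9533247750 ≈ -0.023568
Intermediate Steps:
P(c) = -4*c
Z(M) = -24 + M (Z(M) = M - 24 = -24 + M)
S(f) = -42/f + f/(7 + f)
P(-121)/(-21411) + S(130)/(Z(109) - 1*735) = -4*(-121)/(-21411) + ((-294 + 130² - 42*130)/(130*(7 + 130)))/((-24 + 109) - 1*735) = 484*(-1/21411) + ((1/130)*(-294 + 16900 - 5460)/137)/(85 - 735) = -484/21411 + ((1/130)*(1/137)*11146)/(-650) = -484/21411 + (5573/8905)*(-1/650) = -484/21411 - 5573/5788250 = -224679731/9533247750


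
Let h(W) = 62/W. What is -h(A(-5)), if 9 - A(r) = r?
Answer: -31/7 ≈ -4.4286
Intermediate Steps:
A(r) = 9 - r
-h(A(-5)) = -62/(9 - 1*(-5)) = -62/(9 + 5) = -62/14 = -1*31/7 = -31/7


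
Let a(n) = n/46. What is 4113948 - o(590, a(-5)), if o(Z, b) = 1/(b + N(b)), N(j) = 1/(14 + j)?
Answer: 4438979286/1079 ≈ 4.1140e+6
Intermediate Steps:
a(n) = n/46 (a(n) = n*(1/46) = n/46)
o(Z, b) = 1/(b + 1/(14 + b))
4113948 - o(590, a(-5)) = 4113948 - (14 + (1/46)*(-5))/(1 + ((1/46)*(-5))*(14 + (1/46)*(-5))) = 4113948 - (14 - 5/46)/(1 - 5*(14 - 5/46)/46) = 4113948 - 639/((1 - 5/46*639/46)*46) = 4113948 - 639/((1 - 3195/2116)*46) = 4113948 - 639/((-1079/2116)*46) = 4113948 - (-2116)*639/(1079*46) = 4113948 - 1*(-29394/1079) = 4113948 + 29394/1079 = 4438979286/1079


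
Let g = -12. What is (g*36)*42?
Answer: -18144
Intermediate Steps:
(g*36)*42 = -12*36*42 = -432*42 = -18144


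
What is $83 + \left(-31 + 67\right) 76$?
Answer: $2819$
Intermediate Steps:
$83 + \left(-31 + 67\right) 76 = 83 + 36 \cdot 76 = 83 + 2736 = 2819$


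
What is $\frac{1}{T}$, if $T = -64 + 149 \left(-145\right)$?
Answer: $- \frac{1}{21669} \approx -4.6149 \cdot 10^{-5}$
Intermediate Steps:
$T = -21669$ ($T = -64 - 21605 = -21669$)
$\frac{1}{T} = \frac{1}{-21669} = - \frac{1}{21669}$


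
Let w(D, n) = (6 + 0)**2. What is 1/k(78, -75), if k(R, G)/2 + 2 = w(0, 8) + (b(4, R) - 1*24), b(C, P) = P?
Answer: 1/176 ≈ 0.0056818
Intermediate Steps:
w(D, n) = 36 (w(D, n) = 6**2 = 36)
k(R, G) = 20 + 2*R (k(R, G) = -4 + 2*(36 + (R - 1*24)) = -4 + 2*(36 + (R - 24)) = -4 + 2*(36 + (-24 + R)) = -4 + 2*(12 + R) = -4 + (24 + 2*R) = 20 + 2*R)
1/k(78, -75) = 1/(20 + 2*78) = 1/(20 + 156) = 1/176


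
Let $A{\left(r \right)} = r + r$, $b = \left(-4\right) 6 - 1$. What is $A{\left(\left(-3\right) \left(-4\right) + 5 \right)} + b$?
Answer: $9$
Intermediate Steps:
$b = -25$ ($b = -24 - 1 = -25$)
$A{\left(r \right)} = 2 r$
$A{\left(\left(-3\right) \left(-4\right) + 5 \right)} + b = 2 \left(\left(-3\right) \left(-4\right) + 5\right) - 25 = 2 \left(12 + 5\right) - 25 = 2 \cdot 17 - 25 = 34 - 25 = 9$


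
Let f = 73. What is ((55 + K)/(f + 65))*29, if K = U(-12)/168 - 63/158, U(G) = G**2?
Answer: 1778773/152628 ≈ 11.654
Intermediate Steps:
K = 507/1106 (K = (-12)**2/168 - 63/158 = 144*(1/168) - 63*1/158 = 6/7 - 63/158 = 507/1106 ≈ 0.45841)
((55 + K)/(f + 65))*29 = ((55 + 507/1106)/(73 + 65))*29 = ((61337/1106)/138)*29 = ((61337/1106)*(1/138))*29 = (61337/152628)*29 = 1778773/152628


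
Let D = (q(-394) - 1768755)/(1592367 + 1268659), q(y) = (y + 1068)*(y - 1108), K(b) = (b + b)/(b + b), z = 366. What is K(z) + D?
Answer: 79923/2861026 ≈ 0.027935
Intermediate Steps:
K(b) = 1 (K(b) = (2*b)/((2*b)) = (2*b)*(1/(2*b)) = 1)
q(y) = (-1108 + y)*(1068 + y) (q(y) = (1068 + y)*(-1108 + y) = (-1108 + y)*(1068 + y))
D = -2781103/2861026 (D = ((-1183344 + (-394)**2 - 40*(-394)) - 1768755)/(1592367 + 1268659) = ((-1183344 + 155236 + 15760) - 1768755)/2861026 = (-1012348 - 1768755)*(1/2861026) = -2781103*1/2861026 = -2781103/2861026 ≈ -0.97206)
K(z) + D = 1 - 2781103/2861026 = 79923/2861026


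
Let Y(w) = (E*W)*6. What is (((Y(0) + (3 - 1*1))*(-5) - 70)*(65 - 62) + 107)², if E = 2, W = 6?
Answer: 1471369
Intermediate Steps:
Y(w) = 72 (Y(w) = (2*6)*6 = 12*6 = 72)
(((Y(0) + (3 - 1*1))*(-5) - 70)*(65 - 62) + 107)² = (((72 + (3 - 1*1))*(-5) - 70)*(65 - 62) + 107)² = (((72 + (3 - 1))*(-5) - 70)*3 + 107)² = (((72 + 2)*(-5) - 70)*3 + 107)² = ((74*(-5) - 70)*3 + 107)² = ((-370 - 70)*3 + 107)² = (-440*3 + 107)² = (-1320 + 107)² = (-1213)² = 1471369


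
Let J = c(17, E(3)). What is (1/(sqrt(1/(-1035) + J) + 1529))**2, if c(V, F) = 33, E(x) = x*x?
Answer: 119025/(527505 + sqrt(3927710))**2 ≈ 4.2455e-7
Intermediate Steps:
E(x) = x**2
J = 33
(1/(sqrt(1/(-1035) + J) + 1529))**2 = (1/(sqrt(1/(-1035) + 33) + 1529))**2 = (1/(sqrt(-1/1035 + 33) + 1529))**2 = (1/(sqrt(34154/1035) + 1529))**2 = (1/(sqrt(3927710)/345 + 1529))**2 = (1/(1529 + sqrt(3927710)/345))**2 = (1529 + sqrt(3927710)/345)**(-2)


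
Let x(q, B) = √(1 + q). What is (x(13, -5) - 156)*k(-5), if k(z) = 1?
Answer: -156 + √14 ≈ -152.26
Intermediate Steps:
(x(13, -5) - 156)*k(-5) = (√(1 + 13) - 156)*1 = (√14 - 156)*1 = (-156 + √14)*1 = -156 + √14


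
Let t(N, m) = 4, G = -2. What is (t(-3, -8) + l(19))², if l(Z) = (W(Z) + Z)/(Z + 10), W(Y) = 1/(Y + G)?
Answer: 5271616/243049 ≈ 21.690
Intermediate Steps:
W(Y) = 1/(-2 + Y) (W(Y) = 1/(Y - 2) = 1/(-2 + Y))
l(Z) = (Z + 1/(-2 + Z))/(10 + Z) (l(Z) = (1/(-2 + Z) + Z)/(Z + 10) = (Z + 1/(-2 + Z))/(10 + Z))
(t(-3, -8) + l(19))² = (4 + (1 + 19*(-2 + 19))/((-2 + 19)*(10 + 19)))² = (4 + (1 + 19*17)/(17*29))² = (4 + (1/17)*(1/29)*(1 + 323))² = (4 + (1/17)*(1/29)*324)² = (4 + 324/493)² = (2296/493)² = 5271616/243049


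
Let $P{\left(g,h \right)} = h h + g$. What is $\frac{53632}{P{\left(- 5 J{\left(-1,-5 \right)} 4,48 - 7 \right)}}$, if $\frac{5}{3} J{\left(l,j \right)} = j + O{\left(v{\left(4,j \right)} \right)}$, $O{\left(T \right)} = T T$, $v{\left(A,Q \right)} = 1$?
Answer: $\frac{53632}{1729} \approx 31.019$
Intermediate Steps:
$O{\left(T \right)} = T^{2}$
$J{\left(l,j \right)} = \frac{3}{5} + \frac{3 j}{5}$ ($J{\left(l,j \right)} = \frac{3 \left(j + 1^{2}\right)}{5} = \frac{3 \left(j + 1\right)}{5} = \frac{3 \left(1 + j\right)}{5} = \frac{3}{5} + \frac{3 j}{5}$)
$P{\left(g,h \right)} = g + h^{2}$ ($P{\left(g,h \right)} = h^{2} + g = g + h^{2}$)
$\frac{53632}{P{\left(- 5 J{\left(-1,-5 \right)} 4,48 - 7 \right)}} = \frac{53632}{- 5 \left(\frac{3}{5} + \frac{3}{5} \left(-5\right)\right) 4 + \left(48 - 7\right)^{2}} = \frac{53632}{- 5 \left(\frac{3}{5} - 3\right) 4 + \left(48 - 7\right)^{2}} = \frac{53632}{\left(-5\right) \left(- \frac{12}{5}\right) 4 + 41^{2}} = \frac{53632}{12 \cdot 4 + 1681} = \frac{53632}{48 + 1681} = \frac{53632}{1729}$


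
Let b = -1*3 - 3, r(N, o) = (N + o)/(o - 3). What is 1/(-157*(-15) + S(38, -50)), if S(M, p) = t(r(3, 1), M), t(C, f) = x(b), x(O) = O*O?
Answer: 1/2391 ≈ 0.00041824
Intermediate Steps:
r(N, o) = (N + o)/(-3 + o)
b = -6 (b = -3 - 3 = -6)
x(O) = O²
t(C, f) = 36 (t(C, f) = (-6)² = 36)
S(M, p) = 36
1/(-157*(-15) + S(38, -50)) = 1/(-157*(-15) + 36) = 1/(2355 + 36) = 1/2391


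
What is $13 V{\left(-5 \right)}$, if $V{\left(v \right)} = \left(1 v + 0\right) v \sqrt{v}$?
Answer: $325 i \sqrt{5} \approx 726.72 i$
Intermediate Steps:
$V{\left(v \right)} = v^{\frac{5}{2}}$ ($V{\left(v \right)} = \left(v + 0\right) v \sqrt{v} = v v \sqrt{v} = v^{2} \sqrt{v} = v^{\frac{5}{2}}$)
$13 V{\left(-5 \right)} = 13 \left(-5\right)^{\frac{5}{2}} = 13 \cdot 25 i \sqrt{5} = 325 i \sqrt{5}$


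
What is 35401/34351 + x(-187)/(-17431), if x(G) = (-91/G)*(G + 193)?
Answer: 115374237751/111970416547 ≈ 1.0304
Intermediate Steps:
x(G) = -91*(193 + G)/G (x(G) = (-91/G)*(193 + G) = -91*(193 + G)/G)
35401/34351 + x(-187)/(-17431) = 35401/34351 + (-91 - 17563/(-187))/(-17431) = 35401*(1/34351) + (-91 - 17563*(-1/187))*(-1/17431) = 35401/34351 + (-91 + 17563/187)*(-1/17431) = 35401/34351 + (546/187)*(-1/17431) = 35401/34351 - 546/3259597 = 115374237751/111970416547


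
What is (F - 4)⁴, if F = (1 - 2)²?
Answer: 81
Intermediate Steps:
F = 1 (F = (-1)² = 1)
(F - 4)⁴ = (1 - 4)⁴ = (-3)⁴ = 81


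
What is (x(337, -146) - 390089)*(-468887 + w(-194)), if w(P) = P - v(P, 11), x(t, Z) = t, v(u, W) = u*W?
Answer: 181993527144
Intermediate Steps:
v(u, W) = W*u
w(P) = -10*P (w(P) = P - 11*P = -10*P)
(x(337, -146) - 390089)*(-468887 + w(-194)) = (337 - 390089)*(-468887 - 10*(-194)) = -389752*(-468887 + 1940) = -389752*(-466947) = 181993527144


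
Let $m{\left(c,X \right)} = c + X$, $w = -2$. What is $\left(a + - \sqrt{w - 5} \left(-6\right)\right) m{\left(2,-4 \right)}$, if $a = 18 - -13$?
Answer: $-62 - 12 i \sqrt{7} \approx -62.0 - 31.749 i$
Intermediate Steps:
$a = 31$ ($a = 18 + 13 = 31$)
$m{\left(c,X \right)} = X + c$
$\left(a + - \sqrt{w - 5} \left(-6\right)\right) m{\left(2,-4 \right)} = \left(31 + - \sqrt{-2 - 5} \left(-6\right)\right) \left(-4 + 2\right) = \left(31 + - \sqrt{-7} \left(-6\right)\right) \left(-2\right) = \left(31 + - i \sqrt{7} \left(-6\right)\right) \left(-2\right) = \left(31 + 6 i \sqrt{7}\right) \left(-2\right) = -62 - 12 i \sqrt{7}$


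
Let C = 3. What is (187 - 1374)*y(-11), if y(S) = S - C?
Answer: 16618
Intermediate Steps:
y(S) = -3 + S (y(S) = S - 1*3 = S - 3 = -3 + S)
(187 - 1374)*y(-11) = (187 - 1374)*(-3 - 11) = -1187*(-14) = 16618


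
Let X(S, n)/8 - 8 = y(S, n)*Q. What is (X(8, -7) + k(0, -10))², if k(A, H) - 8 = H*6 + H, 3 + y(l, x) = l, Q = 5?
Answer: 40804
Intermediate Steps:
y(l, x) = -3 + l
k(A, H) = 8 + 7*H (k(A, H) = 8 + (H*6 + H) = 8 + (6*H + H) = 8 + 7*H)
X(S, n) = -56 + 40*S (X(S, n) = 64 + 8*((-3 + S)*5) = 64 + 8*(-15 + 5*S) = 64 + (-120 + 40*S) = -56 + 40*S)
(X(8, -7) + k(0, -10))² = ((-56 + 40*8) + (8 + 7*(-10)))² = ((-56 + 320) + (8 - 70))² = (264 - 62)² = 202² = 40804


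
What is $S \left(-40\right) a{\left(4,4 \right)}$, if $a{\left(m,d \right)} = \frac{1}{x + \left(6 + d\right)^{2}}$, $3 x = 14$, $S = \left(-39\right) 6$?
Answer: $\frac{14040}{157} \approx 89.427$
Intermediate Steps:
$S = -234$
$x = \frac{14}{3}$ ($x = \frac{1}{3} \cdot 14 = \frac{14}{3} \approx 4.6667$)
$a{\left(m,d \right)} = \frac{1}{\frac{14}{3} + \left(6 + d\right)^{2}}$
$S \left(-40\right) a{\left(4,4 \right)} = \left(-234\right) \left(-40\right) \frac{3}{14 + 3 \left(6 + 4\right)^{2}} = 9360 \frac{3}{14 + 3 \cdot 10^{2}} = 9360 \frac{3}{14 + 3 \cdot 100} = 9360 \frac{3}{14 + 300} = 9360 \cdot \frac{3}{314} = \frac{14040}{157}$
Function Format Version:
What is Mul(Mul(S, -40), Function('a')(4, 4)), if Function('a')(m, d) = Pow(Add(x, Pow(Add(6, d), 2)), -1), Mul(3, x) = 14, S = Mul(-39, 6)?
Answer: Rational(14040, 157) ≈ 89.427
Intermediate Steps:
S = -234
x = Rational(14, 3) (x = Mul(Rational(1, 3), 14) = Rational(14, 3) ≈ 4.6667)
Function('a')(m, d) = Pow(Add(Rational(14, 3), Pow(Add(6, d), 2)), -1)
Mul(Mul(S, -40), Function('a')(4, 4)) = Mul(Mul(-234, -40), Mul(3, Pow(Add(14, Mul(3, Pow(Add(6, 4), 2))), -1))) = Mul(9360, Mul(3, Pow(Add(14, Mul(3, Pow(10, 2))), -1))) = Mul(9360, Mul(3, Pow(Add(14, Mul(3, 100)), -1))) = Mul(9360, Mul(3, Pow(Add(14, 300), -1))) = Mul(9360, Mul(3, Pow(314, -1))) = Mul(9360, Mul(3, Rational(1, 314))) = Mul(9360, Rational(3, 314)) = Rational(14040, 157)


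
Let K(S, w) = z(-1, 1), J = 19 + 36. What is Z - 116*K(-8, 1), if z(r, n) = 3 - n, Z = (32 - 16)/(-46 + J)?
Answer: -2072/9 ≈ -230.22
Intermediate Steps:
J = 55
Z = 16/9 (Z = (32 - 16)/(-46 + 55) = 16/9 ≈ 1.7778)
K(S, w) = 2 (K(S, w) = 3 - 1*1 = 3 - 1 = 2)
Z - 116*K(-8, 1) = 16/9 - 116*2 = 16/9 - 232 = -2072/9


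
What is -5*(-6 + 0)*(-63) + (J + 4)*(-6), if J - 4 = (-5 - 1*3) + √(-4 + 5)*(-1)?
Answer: -1884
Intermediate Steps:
J = -5 (J = 4 + ((-5 - 1*3) + √(-4 + 5)*(-1)) = 4 + ((-5 - 3) + √1*(-1)) = 4 + (-8 + 1*(-1)) = 4 + (-8 - 1) = 4 - 9 = -5)
-5*(-6 + 0)*(-63) + (J + 4)*(-6) = -5*(-6 + 0)*(-63) + (-5 + 4)*(-6) = -5*(-6)*(-63) - 1*(-6) = 30*(-63) + 6 = -1890 + 6 = -1884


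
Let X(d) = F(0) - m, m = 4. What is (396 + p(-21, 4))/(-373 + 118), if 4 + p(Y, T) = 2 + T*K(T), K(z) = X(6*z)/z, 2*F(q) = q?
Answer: -26/17 ≈ -1.5294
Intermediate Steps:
F(q) = q/2
X(d) = -4 (X(d) = (½)*0 - 1*4 = 0 - 4 = -4)
K(z) = -4/z
p(Y, T) = -6 (p(Y, T) = -4 + (2 + T*(-4/T)) = -4 + (2 - 4) = -4 - 2 = -6)
(396 + p(-21, 4))/(-373 + 118) = (396 - 6)/(-373 + 118) = 390/(-255) = 390*(-1/255) = -26/17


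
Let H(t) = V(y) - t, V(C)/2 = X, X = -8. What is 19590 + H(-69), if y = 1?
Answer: 19643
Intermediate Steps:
V(C) = -16 (V(C) = 2*(-8) = -16)
H(t) = -16 - t
19590 + H(-69) = 19590 + (-16 - 1*(-69)) = 19590 + (-16 + 69) = 19590 + 53 = 19643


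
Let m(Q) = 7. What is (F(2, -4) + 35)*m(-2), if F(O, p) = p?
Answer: 217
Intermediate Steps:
(F(2, -4) + 35)*m(-2) = (-4 + 35)*7 = 31*7 = 217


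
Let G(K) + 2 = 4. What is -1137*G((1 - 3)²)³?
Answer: -9096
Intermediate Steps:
G(K) = 2 (G(K) = -2 + 4 = 2)
-1137*G((1 - 3)²)³ = -1137*2³ = -1137*8 = -9096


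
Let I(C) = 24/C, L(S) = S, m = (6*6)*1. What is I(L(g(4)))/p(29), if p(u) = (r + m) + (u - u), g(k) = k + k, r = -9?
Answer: 1/9 ≈ 0.11111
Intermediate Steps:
m = 36 (m = 36*1 = 36)
g(k) = 2*k
p(u) = 27 (p(u) = (-9 + 36) + (u - u) = 27 + 0 = 27)
I(L(g(4)))/p(29) = (24/((2*4)))/27 = (24/8)*(1/27) = (24*(1/8))*(1/27) = 3*(1/27) = 1/9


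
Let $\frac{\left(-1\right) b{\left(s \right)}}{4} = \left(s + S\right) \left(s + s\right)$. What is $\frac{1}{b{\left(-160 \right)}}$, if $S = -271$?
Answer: $- \frac{1}{551680} \approx -1.8126 \cdot 10^{-6}$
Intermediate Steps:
$b{\left(s \right)} = - 8 s \left(-271 + s\right)$ ($b{\left(s \right)} = - 4 \left(s - 271\right) \left(s + s\right) = - 4 \left(-271 + s\right) 2 s = - 4 \cdot 2 s \left(-271 + s\right) = - 8 s \left(-271 + s\right)$)
$\frac{1}{b{\left(-160 \right)}} = \frac{1}{8 \left(-160\right) \left(271 - -160\right)} = \frac{1}{8 \left(-160\right) \left(271 + 160\right)} = \frac{1}{8 \left(-160\right) 431} = \frac{1}{-551680} = - \frac{1}{551680}$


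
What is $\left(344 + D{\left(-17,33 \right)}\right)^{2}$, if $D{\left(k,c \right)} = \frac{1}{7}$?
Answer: $\frac{5803281}{49} \approx 1.1843 \cdot 10^{5}$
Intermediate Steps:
$D{\left(k,c \right)} = \frac{1}{7}$
$\left(344 + D{\left(-17,33 \right)}\right)^{2} = \left(344 + \frac{1}{7}\right)^{2} = \left(\frac{2409}{7}\right)^{2} = \frac{5803281}{49}$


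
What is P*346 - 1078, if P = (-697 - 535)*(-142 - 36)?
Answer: 75875338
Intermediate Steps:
P = 219296 (P = -1232*(-178) = 219296)
P*346 - 1078 = 219296*346 - 1078 = 75876416 - 1078 = 75875338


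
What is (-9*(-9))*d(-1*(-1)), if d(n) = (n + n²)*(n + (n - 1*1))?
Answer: 162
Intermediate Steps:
d(n) = (-1 + 2*n)*(n + n²) (d(n) = (n + n²)*(n + (n - 1)) = (n + n²)*(n + (-1 + n)) = (n + n²)*(-1 + 2*n) = (-1 + 2*n)*(n + n²))
(-9*(-9))*d(-1*(-1)) = (-9*(-9))*((-1*(-1))*(-1 - 1*(-1) + 2*(-1*(-1))²)) = 81*(1*(-1 + 1 + 2*1²)) = 81*(1*(-1 + 1 + 2*1)) = 81*(1*(-1 + 1 + 2)) = 81*(1*2) = 81*2 = 162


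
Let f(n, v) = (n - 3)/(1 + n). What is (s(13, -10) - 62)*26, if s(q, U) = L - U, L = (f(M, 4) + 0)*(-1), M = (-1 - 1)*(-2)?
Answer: -6786/5 ≈ -1357.2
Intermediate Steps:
M = 4 (M = -2*(-2) = 4)
f(n, v) = (-3 + n)/(1 + n)
L = -⅕ (L = ((-3 + 4)/(1 + 4) + 0)*(-1) = (1/5 + 0)*(-1) = ((⅕)*1 + 0)*(-1) = (⅕ + 0)*(-1) = (⅕)*(-1) = -⅕ ≈ -0.20000)
s(q, U) = -⅕ - U
(s(13, -10) - 62)*26 = ((-⅕ - 1*(-10)) - 62)*26 = ((-⅕ + 10) - 62)*26 = (49/5 - 62)*26 = -261/5*26 = -6786/5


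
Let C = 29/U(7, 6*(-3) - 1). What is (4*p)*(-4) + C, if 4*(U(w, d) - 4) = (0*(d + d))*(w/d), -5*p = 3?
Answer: 337/20 ≈ 16.850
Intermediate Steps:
p = -⅗ (p = -⅕*3 = -⅗ ≈ -0.60000)
U(w, d) = 4 (U(w, d) = 4 + ((0*(d + d))*(w/d))/4 = 4 + ((0*(2*d))*(w/d))/4 = 4 + (0*(w/d))/4 = 4 + (¼)*0 = 4 + 0 = 4)
C = 29/4 ≈ 7.2500
(4*p)*(-4) + C = (4*(-⅗))*(-4) + 29/4 = -12/5*(-4) + 29/4 = 48/5 + 29/4 = 337/20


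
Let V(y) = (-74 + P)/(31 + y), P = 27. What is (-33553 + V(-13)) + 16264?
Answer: -311249/18 ≈ -17292.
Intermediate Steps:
V(y) = -47/(31 + y) (V(y) = (-74 + 27)/(31 + y) = -47/(31 + y))
(-33553 + V(-13)) + 16264 = (-33553 - 47/(31 - 13)) + 16264 = (-33553 - 47/18) + 16264 = -604001/18 + 16264 = -311249/18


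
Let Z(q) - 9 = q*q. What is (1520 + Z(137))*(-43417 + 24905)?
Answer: -375756576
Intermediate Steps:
Z(q) = 9 + q² (Z(q) = 9 + q*q = 9 + q²)
(1520 + Z(137))*(-43417 + 24905) = (1520 + (9 + 137²))*(-43417 + 24905) = (1520 + (9 + 18769))*(-18512) = (1520 + 18778)*(-18512) = 20298*(-18512) = -375756576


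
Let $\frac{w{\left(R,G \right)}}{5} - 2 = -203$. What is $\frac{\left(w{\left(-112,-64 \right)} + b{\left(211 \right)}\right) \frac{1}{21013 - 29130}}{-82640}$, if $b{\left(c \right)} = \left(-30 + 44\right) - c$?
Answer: $- \frac{601}{335394440} \approx -1.7919 \cdot 10^{-6}$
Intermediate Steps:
$w{\left(R,G \right)} = -1005$ ($w{\left(R,G \right)} = 10 + 5 \left(-203\right) = 10 - 1015 = -1005$)
$b{\left(c \right)} = 14 - c$
$\frac{\left(w{\left(-112,-64 \right)} + b{\left(211 \right)}\right) \frac{1}{21013 - 29130}}{-82640} = \frac{\left(-1005 + \left(14 - 211\right)\right) \frac{1}{21013 - 29130}}{-82640} = \frac{-1005 + \left(14 - 211\right)}{-8117} \left(- \frac{1}{82640}\right) = \left(-1005 - 197\right) \left(- \frac{1}{8117}\right) \left(- \frac{1}{82640}\right) = \left(-1202\right) \left(- \frac{1}{8117}\right) \left(- \frac{1}{82640}\right) = \frac{1202}{8117} \left(- \frac{1}{82640}\right) = - \frac{601}{335394440}$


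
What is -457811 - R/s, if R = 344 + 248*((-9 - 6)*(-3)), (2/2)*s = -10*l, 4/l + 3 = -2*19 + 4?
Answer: -2342261/5 ≈ -4.6845e+5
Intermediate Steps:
l = -4/37 (l = 4/(-3 + (-2*19 + 4)) = 4/(-3 + (-38 + 4)) = 4/(-3 - 34) = 4/(-37) = 4*(-1/37) = -4/37 ≈ -0.10811)
s = 40/37 (s = -10*(-4/37) = 40/37 ≈ 1.0811)
R = 11504 (R = 344 + 248*(-15*(-3)) = 344 + 248*45 = 344 + 11160 = 11504)
-457811 - R/s = -457811 - 11504/40/37 = -457811 - 11504*37/40 = -457811 - 1*53206/5 = -457811 - 53206/5 = -2342261/5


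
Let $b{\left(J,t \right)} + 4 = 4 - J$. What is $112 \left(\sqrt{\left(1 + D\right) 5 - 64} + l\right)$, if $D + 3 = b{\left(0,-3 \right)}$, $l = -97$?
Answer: $-10864 + 112 i \sqrt{74} \approx -10864.0 + 963.46 i$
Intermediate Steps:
$b{\left(J,t \right)} = - J$ ($b{\left(J,t \right)} = -4 - \left(-4 + J\right) = - J$)
$D = -3$ ($D = -3 - 0 = -3 + 0 = -3$)
$112 \left(\sqrt{\left(1 + D\right) 5 - 64} + l\right) = 112 \left(\sqrt{\left(1 - 3\right) 5 - 64} - 97\right) = 112 \left(\sqrt{\left(-2\right) 5 - 64} - 97\right) = 112 \left(\sqrt{-10 - 64} - 97\right) = 112 \left(\sqrt{-74} - 97\right) = 112 \left(i \sqrt{74} - 97\right) = 112 \left(-97 + i \sqrt{74}\right) = -10864 + 112 i \sqrt{74}$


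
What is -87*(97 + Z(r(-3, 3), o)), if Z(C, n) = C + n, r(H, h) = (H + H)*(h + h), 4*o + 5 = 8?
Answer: -21489/4 ≈ -5372.3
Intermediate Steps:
o = 3/4 (o = -5/4 + (1/4)*8 = -5/4 + 2 = 3/4 ≈ 0.75000)
r(H, h) = 4*H*h (r(H, h) = (2*H)*(2*h) = 4*H*h)
-87*(97 + Z(r(-3, 3), o)) = -87*(97 + (4*(-3)*3 + 3/4)) = -87*(97 + (-36 + 3/4)) = -87*(97 - 141/4) = -87*247/4 = -21489/4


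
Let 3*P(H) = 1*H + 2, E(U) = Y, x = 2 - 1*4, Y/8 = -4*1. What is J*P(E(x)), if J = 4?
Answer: -40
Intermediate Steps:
Y = -32 (Y = 8*(-4*1) = 8*(-4) = -32)
x = -2 (x = 2 - 4 = -2)
E(U) = -32
P(H) = ⅔ + H/3 (P(H) = (1*H + 2)/3 = (H + 2)/3 = (2 + H)/3 = ⅔ + H/3)
J*P(E(x)) = 4*(⅔ + (⅓)*(-32)) = 4*(⅔ - 32/3) = 4*(-10) = -40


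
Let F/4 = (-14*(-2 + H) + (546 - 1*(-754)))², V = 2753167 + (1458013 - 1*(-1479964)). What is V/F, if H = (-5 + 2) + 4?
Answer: 237131/287766 ≈ 0.82404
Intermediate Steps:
H = 1 (H = -3 + 4 = 1)
V = 5691144 (V = 2753167 + (1458013 + 1479964) = 2753167 + 2937977 = 5691144)
F = 6906384 (F = 4*(-14*(-2 + 1) + (546 - 1*(-754)))² = 4*(-14*(-1) + (546 + 754))² = 4*(14 + 1300)² = 4*1314² = 4*1726596 = 6906384)
V/F = 5691144/6906384 = 5691144*(1/6906384) = 237131/287766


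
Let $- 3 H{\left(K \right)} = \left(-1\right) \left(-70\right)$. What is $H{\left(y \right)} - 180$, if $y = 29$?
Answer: $- \frac{610}{3} \approx -203.33$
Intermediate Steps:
$H{\left(K \right)} = - \frac{70}{3}$ ($H{\left(K \right)} = - \frac{\left(-1\right) \left(-70\right)}{3} = \left(- \frac{1}{3}\right) 70 = - \frac{70}{3}$)
$H{\left(y \right)} - 180 = - \frac{70}{3} - 180 = - \frac{610}{3}$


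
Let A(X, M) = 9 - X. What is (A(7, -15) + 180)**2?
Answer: 33124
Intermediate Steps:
(A(7, -15) + 180)**2 = ((9 - 1*7) + 180)**2 = ((9 - 7) + 180)**2 = (2 + 180)**2 = 182**2 = 33124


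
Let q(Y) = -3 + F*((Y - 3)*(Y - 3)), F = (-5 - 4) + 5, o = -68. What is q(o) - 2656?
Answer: -22823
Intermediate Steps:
F = -4 (F = -9 + 5 = -4)
q(Y) = -3 - 4*(-3 + Y)**2 (q(Y) = -3 - 4*(Y - 3)*(Y - 3) = -3 - 4*(-3 + Y)*(-3 + Y) = -3 - 4*(-3 + Y)**2)
q(o) - 2656 = (-3 - 4*(-3 - 68)**2) - 2656 = (-3 - 4*(-71)**2) - 2656 = (-3 - 4*5041) - 2656 = (-3 - 20164) - 2656 = -20167 - 2656 = -22823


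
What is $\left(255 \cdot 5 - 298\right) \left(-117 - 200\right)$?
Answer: $-309709$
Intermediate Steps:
$\left(255 \cdot 5 - 298\right) \left(-117 - 200\right) = \left(1275 - 298\right) \left(-317\right) = 977 \left(-317\right) = -309709$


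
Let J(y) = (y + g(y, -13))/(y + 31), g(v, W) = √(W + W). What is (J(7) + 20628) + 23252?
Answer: 1667447/38 + I*√26/38 ≈ 43880.0 + 0.13418*I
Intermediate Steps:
g(v, W) = √2*√W (g(v, W) = √(2*W) = √2*√W)
J(y) = (y + I*√26)/(31 + y) (J(y) = (y + √2*√(-13))/(y + 31) = (y + √2*(I*√13))/(31 + y) = (y + I*√26)/(31 + y))
(J(7) + 20628) + 23252 = ((7 + I*√26)/(31 + 7) + 20628) + 23252 = ((7 + I*√26)/38 + 20628) + 23252 = ((7/38 + I*√26/38) + 20628) + 23252 = (783871/38 + I*√26/38) + 23252 = 1667447/38 + I*√26/38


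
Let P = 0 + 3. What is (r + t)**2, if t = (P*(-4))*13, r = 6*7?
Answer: 12996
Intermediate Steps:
P = 3
r = 42
t = -156 (t = (3*(-4))*13 = -12*13 = -156)
(r + t)**2 = (42 - 156)**2 = (-114)**2 = 12996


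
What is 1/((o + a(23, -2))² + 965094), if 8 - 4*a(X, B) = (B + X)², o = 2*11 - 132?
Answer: 16/16203633 ≈ 9.8743e-7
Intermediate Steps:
o = -110 (o = 22 - 132 = -110)
a(X, B) = 2 - (B + X)²/4
1/((o + a(23, -2))² + 965094) = 1/((-110 + (2 - (-2 + 23)²/4))² + 965094) = 1/((-110 + (2 - ¼*21²))² + 965094) = 1/((-110 + (2 - ¼*441))² + 965094) = 1/((-110 + (2 - 441/4))² + 965094) = 1/((-110 - 433/4)² + 965094) = 1/((-873/4)² + 965094) = 1/(762129/16 + 965094) = 1/(16203633/16) = 16/16203633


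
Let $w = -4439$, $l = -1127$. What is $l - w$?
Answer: $3312$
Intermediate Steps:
$l - w = -1127 - -4439 = -1127 + 4439 = 3312$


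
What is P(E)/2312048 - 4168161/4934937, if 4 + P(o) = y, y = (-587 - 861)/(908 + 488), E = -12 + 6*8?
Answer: -560552932270053/663670686020104 ≈ -0.84463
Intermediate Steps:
E = 36 (E = -12 + 48 = 36)
y = -362/349 (y = -1448/1396 = -1448*1/1396 = -362/349 ≈ -1.0372)
P(o) = -1758/349 (P(o) = -4 - 362/349 = -1758/349)
P(E)/2312048 - 4168161/4934937 = -1758/349/2312048 - 4168161/4934937 = -1758/349*1/2312048 - 4168161*1/4934937 = -879/403452376 - 1389387/1644979 = -560552932270053/663670686020104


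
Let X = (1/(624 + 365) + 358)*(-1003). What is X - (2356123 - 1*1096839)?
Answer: -1600557065/989 ≈ -1.6184e+6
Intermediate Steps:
X = -355125189/989 (X = (1/989 + 358)*(-1003) = (354063/989)*(-1003) = -355125189/989 ≈ -3.5908e+5)
X - (2356123 - 1*1096839) = -355125189/989 - (2356123 - 1*1096839) = -355125189/989 - (2356123 - 1096839) = -355125189/989 - 1*1259284 = -355125189/989 - 1259284 = -1600557065/989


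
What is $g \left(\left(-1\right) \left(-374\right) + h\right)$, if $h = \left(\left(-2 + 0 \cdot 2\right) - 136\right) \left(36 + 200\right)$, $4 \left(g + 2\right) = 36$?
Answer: $-225358$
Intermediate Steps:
$g = 7$ ($g = -2 + \frac{1}{4} \cdot 36 = -2 + 9 = 7$)
$h = -32568$ ($h = \left(\left(-2 + 0\right) - 136\right) 236 = \left(-2 - 136\right) 236 = \left(-138\right) 236 = -32568$)
$g \left(\left(-1\right) \left(-374\right) + h\right) = 7 \left(\left(-1\right) \left(-374\right) - 32568\right) = 7 \left(374 - 32568\right) = 7 \left(-32194\right) = -225358$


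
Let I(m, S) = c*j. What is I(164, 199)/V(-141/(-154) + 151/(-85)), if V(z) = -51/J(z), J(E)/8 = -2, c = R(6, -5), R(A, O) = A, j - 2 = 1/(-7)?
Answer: 416/119 ≈ 3.4958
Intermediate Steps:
j = 13/7 (j = 2 + 1/(-7) = 2 - ⅐ = 13/7 ≈ 1.8571)
c = 6
J(E) = -16 (J(E) = 8*(-2) = -16)
V(z) = 51/16 (V(z) = -51/(-16) = -51*(-1/16) = 51/16)
I(m, S) = 78/7 (I(m, S) = 6*(13/7) = 78/7)
I(164, 199)/V(-141/(-154) + 151/(-85)) = 78/(7*(51/16)) = (78/7)*(16/51) = 416/119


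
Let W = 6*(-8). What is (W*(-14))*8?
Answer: 5376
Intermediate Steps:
W = -48
(W*(-14))*8 = -48*(-14)*8 = 672*8 = 5376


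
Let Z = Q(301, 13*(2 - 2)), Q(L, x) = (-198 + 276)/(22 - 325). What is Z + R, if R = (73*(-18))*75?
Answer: -9953576/101 ≈ -98550.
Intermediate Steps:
Q(L, x) = -26/101 (Q(L, x) = 78/(-303) = 78*(-1/303) = -26/101)
Z = -26/101 ≈ -0.25743
R = -98550 (R = -1314*75 = -98550)
Z + R = -26/101 - 98550 = -9953576/101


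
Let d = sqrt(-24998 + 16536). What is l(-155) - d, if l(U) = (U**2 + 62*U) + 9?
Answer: 14424 - I*sqrt(8462) ≈ 14424.0 - 91.989*I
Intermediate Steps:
d = I*sqrt(8462) (d = sqrt(-8462) = I*sqrt(8462) ≈ 91.989*I)
l(U) = 9 + U**2 + 62*U
l(-155) - d = (9 + (-155)**2 + 62*(-155)) - I*sqrt(8462) = (9 + 24025 - 9610) - I*sqrt(8462) = 14424 - I*sqrt(8462)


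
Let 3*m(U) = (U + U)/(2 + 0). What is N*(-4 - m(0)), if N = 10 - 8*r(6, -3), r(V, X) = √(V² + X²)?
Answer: -40 + 96*√5 ≈ 174.66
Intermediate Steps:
m(U) = U/3 (m(U) = ((U + U)/(2 + 0))/3 = ((2*U)/2)/3 = ((2*U)*(½))/3 = U/3)
N = 10 - 24*√5 (N = 10 - 8*√(6² + (-3)²) = 10 - 8*√(36 + 9) = 10 - 24*√5 ≈ -43.666)
N*(-4 - m(0)) = (10 - 24*√5)*(-4 - 0/3) = (10 - 24*√5)*(-4 - 1*0) = (10 - 24*√5)*(-4 + 0) = (10 - 24*√5)*(-4) = -40 + 96*√5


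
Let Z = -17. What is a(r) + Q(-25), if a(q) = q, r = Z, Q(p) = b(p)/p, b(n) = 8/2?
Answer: -429/25 ≈ -17.160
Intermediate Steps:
b(n) = 4 (b(n) = 8*(½) = 4)
Q(p) = 4/p
r = -17
a(r) + Q(-25) = -17 + 4/(-25) = -17 + 4*(-1/25) = -17 - 4/25 = -429/25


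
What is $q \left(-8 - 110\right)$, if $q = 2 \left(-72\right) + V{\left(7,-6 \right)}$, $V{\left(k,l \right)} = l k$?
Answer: $21948$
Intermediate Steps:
$V{\left(k,l \right)} = k l$
$q = -186$ ($q = 2 \left(-72\right) + 7 \left(-6\right) = -144 - 42 = -186$)
$q \left(-8 - 110\right) = - 186 \left(-8 - 110\right) = \left(-186\right) \left(-118\right) = 21948$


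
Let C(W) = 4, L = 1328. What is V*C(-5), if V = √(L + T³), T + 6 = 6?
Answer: 16*√83 ≈ 145.77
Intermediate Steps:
T = 0 (T = -6 + 6 = 0)
V = 4*√83 (V = √(1328 + 0³) = √(1328 + 0) = √1328 = 4*√83 ≈ 36.442)
V*C(-5) = (4*√83)*4 = 16*√83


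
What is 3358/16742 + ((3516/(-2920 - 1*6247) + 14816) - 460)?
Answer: 1101621713649/76736957 ≈ 14356.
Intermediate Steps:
3358/16742 + ((3516/(-2920 - 1*6247) + 14816) - 460) = 3358*(1/16742) + ((3516/(-2920 - 6247) + 14816) - 460) = 1679/8371 + ((3516/(-9167) + 14816) - 460) = 1679/8371 + ((3516*(-1/9167) + 14816) - 460) = 1679/8371 + ((-3516/9167 + 14816) - 460) = 1679/8371 + (135814756/9167 - 460) = 1679/8371 + 131597936/9167 = 1101621713649/76736957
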